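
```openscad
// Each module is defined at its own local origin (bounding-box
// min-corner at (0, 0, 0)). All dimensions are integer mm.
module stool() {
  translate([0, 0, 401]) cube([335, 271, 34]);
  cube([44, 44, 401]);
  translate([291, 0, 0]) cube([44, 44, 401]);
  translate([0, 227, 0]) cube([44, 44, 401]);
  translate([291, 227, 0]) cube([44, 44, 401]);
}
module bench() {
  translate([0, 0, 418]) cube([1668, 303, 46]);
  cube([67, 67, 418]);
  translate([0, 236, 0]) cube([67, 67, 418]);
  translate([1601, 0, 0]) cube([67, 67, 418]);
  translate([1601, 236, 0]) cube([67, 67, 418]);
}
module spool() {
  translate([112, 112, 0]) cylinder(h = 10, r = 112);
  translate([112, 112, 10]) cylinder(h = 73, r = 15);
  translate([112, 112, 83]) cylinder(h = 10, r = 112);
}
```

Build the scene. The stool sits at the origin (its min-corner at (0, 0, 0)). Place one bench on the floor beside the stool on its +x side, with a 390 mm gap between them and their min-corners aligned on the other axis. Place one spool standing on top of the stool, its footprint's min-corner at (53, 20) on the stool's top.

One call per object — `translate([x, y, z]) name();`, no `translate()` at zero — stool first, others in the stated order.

stool();
translate([725, 0, 0]) bench();
translate([53, 20, 435]) spool();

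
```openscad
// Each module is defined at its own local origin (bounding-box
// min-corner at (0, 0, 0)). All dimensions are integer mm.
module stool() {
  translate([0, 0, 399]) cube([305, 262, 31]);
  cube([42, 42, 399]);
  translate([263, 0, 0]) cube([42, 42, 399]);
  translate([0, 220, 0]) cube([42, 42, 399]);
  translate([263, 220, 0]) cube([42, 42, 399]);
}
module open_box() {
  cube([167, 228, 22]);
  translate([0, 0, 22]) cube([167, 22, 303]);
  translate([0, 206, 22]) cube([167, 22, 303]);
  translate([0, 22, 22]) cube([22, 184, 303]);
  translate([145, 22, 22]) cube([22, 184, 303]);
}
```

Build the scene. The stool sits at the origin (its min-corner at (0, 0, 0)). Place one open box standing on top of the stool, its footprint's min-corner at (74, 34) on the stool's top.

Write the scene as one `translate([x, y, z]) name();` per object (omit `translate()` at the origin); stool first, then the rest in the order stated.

stool();
translate([74, 34, 430]) open_box();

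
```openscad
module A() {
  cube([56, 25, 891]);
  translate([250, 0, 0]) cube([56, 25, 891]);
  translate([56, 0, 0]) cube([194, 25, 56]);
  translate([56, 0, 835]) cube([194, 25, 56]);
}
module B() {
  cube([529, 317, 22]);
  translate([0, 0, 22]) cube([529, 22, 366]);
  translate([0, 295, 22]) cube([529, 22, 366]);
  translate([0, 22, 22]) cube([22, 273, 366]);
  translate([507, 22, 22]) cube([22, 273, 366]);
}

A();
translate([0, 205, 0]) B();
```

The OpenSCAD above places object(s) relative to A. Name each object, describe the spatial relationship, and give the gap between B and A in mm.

The open box's nearest face is 180 mm from the picture frame's +y face.

A is a picture frame. B is an open box. The open box is on the floor beside the picture frame on its +y side. The gap between the open box and the picture frame is 180 mm.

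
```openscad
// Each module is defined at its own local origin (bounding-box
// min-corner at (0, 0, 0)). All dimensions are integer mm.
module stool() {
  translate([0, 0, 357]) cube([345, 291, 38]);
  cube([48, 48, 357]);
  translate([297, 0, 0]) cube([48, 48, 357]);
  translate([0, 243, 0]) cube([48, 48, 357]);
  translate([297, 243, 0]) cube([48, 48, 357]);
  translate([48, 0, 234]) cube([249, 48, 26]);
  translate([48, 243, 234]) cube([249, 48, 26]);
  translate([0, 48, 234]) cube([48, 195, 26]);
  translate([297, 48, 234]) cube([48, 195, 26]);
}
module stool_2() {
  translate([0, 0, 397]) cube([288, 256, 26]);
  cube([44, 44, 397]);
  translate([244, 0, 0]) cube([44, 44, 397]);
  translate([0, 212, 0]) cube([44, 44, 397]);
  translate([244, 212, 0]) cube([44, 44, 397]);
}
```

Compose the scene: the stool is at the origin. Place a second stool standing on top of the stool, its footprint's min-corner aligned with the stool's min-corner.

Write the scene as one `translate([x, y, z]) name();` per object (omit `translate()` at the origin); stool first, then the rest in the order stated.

stool();
translate([0, 0, 395]) stool_2();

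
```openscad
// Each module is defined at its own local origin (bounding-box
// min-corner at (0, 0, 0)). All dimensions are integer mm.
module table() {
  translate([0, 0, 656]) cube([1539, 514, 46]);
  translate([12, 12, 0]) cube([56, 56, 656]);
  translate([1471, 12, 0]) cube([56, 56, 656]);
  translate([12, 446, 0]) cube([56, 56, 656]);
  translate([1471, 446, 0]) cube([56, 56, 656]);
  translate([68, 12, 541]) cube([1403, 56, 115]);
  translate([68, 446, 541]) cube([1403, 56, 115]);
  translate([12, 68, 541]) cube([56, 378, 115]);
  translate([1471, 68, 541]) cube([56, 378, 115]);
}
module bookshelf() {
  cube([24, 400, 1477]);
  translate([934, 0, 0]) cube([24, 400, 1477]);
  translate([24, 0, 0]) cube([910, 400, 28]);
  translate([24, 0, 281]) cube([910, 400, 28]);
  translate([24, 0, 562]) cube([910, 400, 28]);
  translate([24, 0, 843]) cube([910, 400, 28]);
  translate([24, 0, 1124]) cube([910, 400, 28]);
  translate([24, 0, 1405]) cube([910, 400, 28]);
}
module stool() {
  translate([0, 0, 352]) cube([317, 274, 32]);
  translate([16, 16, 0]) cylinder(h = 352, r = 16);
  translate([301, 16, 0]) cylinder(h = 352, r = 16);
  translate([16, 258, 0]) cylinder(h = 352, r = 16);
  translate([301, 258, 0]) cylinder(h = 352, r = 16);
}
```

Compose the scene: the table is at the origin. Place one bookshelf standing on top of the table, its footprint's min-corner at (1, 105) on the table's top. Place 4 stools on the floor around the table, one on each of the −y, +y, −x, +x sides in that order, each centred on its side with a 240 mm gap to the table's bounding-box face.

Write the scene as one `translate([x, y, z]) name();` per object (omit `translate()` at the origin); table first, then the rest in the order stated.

table();
translate([1, 105, 702]) bookshelf();
translate([611, -514, 0]) stool();
translate([611, 754, 0]) stool();
translate([-557, 120, 0]) stool();
translate([1779, 120, 0]) stool();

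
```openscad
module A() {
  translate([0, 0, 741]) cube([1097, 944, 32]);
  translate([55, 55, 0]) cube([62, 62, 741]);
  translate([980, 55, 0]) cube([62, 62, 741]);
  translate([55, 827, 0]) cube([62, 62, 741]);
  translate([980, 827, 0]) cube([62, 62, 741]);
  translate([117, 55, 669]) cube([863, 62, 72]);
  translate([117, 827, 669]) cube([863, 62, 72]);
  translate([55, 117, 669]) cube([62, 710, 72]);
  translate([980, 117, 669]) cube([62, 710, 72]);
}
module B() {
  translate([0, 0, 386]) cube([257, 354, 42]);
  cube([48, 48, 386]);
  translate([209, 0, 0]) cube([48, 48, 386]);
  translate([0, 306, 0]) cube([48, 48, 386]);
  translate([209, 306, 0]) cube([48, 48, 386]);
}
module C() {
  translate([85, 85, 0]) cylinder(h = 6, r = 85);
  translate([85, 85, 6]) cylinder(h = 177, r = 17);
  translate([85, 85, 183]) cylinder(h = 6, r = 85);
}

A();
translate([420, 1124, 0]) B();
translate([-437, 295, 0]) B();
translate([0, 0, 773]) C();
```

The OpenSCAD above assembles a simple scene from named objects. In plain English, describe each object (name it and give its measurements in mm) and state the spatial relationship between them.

A is a table: top 1097 mm (x) × 944 mm (y), 32 mm thick, upper face at z = 773 mm, on four 62×62 mm square legs, each inset 55 mm from the nearest pair of top edges, running from z = 0 to the bottom of the top. Four apron rails, 62 mm thick and 72 mm tall, run between adjacent legs with their top edges flush with the underside of the top and their outer faces flush with the legs' outer faces.

B is a four-legged stool. The seat is a 257×354×42 mm slab whose top surface is at z = 428 mm; four square legs, each 48×48 mm in cross-section, run from the floor (z = 0) to the underside of the seat, each flush with a corner of the seat.

C is a spool: two coaxial disc flanges of radius 85 mm and thickness 6 mm, joined by a core cylinder of radius 17 mm and height 177 mm. The lower flange rests on z = 0 and the three cylinders share a vertical axis.

Two stools sit around the table at the +y, −x sides. The spool is on top of the table.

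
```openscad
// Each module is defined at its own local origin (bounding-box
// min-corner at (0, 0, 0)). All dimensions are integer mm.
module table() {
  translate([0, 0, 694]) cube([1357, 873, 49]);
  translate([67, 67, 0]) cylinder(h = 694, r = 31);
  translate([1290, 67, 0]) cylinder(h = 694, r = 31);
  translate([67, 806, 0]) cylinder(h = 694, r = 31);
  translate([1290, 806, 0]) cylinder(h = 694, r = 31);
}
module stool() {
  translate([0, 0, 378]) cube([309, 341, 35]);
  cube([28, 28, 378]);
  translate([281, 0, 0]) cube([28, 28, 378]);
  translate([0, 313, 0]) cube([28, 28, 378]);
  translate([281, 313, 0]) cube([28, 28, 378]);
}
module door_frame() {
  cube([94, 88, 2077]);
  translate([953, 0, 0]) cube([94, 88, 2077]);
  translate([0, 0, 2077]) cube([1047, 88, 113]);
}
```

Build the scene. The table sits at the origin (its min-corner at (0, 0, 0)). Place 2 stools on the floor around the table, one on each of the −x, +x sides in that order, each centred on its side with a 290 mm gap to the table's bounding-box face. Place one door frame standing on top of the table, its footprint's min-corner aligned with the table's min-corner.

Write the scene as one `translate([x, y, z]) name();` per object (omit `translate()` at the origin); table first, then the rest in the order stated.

table();
translate([-599, 266, 0]) stool();
translate([1647, 266, 0]) stool();
translate([0, 0, 743]) door_frame();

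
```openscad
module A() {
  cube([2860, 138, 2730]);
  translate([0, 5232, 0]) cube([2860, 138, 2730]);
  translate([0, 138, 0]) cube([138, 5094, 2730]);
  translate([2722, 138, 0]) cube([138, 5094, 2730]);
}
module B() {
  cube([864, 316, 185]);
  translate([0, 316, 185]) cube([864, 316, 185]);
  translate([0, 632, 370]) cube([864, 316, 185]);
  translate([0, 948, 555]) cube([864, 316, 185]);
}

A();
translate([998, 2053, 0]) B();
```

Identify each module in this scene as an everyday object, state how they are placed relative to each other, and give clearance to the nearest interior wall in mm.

A is a house frame. B is a staircase. The staircase sits inside the house frame, centred. The clearance to the nearest interior wall is 860 mm.

Clearances: x = 860, y = 1915; minimum 860 mm.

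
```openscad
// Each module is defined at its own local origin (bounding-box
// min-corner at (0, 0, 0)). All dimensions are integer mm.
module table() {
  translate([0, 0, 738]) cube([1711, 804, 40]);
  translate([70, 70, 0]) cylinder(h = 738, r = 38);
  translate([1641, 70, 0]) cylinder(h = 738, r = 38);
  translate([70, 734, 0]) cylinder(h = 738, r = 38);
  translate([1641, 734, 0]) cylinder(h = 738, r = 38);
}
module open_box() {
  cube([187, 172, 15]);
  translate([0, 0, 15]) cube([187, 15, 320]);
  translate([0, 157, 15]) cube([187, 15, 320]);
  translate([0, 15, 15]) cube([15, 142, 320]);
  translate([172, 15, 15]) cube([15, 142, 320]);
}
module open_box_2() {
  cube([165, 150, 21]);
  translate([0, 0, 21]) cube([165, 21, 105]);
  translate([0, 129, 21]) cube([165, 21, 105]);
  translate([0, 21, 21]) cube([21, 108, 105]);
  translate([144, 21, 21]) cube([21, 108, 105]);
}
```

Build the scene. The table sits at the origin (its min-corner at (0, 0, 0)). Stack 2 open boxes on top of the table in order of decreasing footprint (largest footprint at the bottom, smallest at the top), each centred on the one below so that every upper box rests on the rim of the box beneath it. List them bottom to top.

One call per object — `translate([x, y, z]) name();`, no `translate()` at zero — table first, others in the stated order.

table();
translate([762, 316, 778]) open_box();
translate([773, 327, 1113]) open_box_2();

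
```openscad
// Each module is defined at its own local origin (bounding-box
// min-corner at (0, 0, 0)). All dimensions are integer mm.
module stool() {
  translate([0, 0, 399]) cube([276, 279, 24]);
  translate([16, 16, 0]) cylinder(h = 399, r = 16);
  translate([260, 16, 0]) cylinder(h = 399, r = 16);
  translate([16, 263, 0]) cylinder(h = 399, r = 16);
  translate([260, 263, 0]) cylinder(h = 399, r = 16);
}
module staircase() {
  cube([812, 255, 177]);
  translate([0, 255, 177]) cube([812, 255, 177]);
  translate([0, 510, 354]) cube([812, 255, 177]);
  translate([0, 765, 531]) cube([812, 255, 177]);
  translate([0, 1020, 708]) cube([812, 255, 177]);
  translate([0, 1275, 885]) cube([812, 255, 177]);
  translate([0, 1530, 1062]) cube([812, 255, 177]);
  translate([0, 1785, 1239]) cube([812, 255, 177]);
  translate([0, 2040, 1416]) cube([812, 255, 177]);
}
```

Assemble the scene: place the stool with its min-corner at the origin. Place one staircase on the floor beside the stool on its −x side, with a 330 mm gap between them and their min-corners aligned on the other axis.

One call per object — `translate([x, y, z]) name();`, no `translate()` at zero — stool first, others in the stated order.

stool();
translate([-1142, 0, 0]) staircase();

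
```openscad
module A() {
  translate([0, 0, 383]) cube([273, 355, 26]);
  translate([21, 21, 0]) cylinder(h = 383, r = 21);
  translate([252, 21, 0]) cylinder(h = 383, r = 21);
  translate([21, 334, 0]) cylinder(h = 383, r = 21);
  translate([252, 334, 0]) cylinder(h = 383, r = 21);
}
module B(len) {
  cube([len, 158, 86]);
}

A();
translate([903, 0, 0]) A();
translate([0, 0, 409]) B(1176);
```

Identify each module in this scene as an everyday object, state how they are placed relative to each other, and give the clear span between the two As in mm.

A is a stool. B is a beam. A beam spans the tops of two stools. The clear span between the two stools is 630 mm.

Second stool starts at x = 903; first ends at x = 273; clear span = 903 − 273 = 630 mm.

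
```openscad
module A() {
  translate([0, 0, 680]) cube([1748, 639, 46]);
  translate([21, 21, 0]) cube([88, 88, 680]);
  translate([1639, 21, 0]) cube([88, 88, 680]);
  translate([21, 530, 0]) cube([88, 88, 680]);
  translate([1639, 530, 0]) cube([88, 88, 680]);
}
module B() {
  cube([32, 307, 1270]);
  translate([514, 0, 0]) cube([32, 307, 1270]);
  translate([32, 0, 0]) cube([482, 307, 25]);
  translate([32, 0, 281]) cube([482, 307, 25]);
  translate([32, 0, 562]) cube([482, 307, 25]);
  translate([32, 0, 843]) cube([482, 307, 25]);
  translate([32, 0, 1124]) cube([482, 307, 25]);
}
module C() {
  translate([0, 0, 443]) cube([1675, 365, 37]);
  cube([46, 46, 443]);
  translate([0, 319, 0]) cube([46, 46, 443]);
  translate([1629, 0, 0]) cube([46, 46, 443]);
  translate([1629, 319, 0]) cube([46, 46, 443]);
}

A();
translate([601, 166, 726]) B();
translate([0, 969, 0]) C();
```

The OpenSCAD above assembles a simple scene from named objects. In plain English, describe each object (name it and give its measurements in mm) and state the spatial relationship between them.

A is a table with a 1748×639 mm rectangular top, 46 mm thick, top surface at z = 726 mm, supported by four 88×88 mm square legs, each inset 21 mm from the nearest pair of top edges, running from the floor.

B is a bookshelf 546 mm wide overall, 307 mm deep and 1270 mm tall. The two sides are 32 mm thick vertical panels. 5 horizontal shelves of 25 mm thickness span between the inner faces of the sides; the lowest shelf sits on the floor and shelves are stacked with a clear vertical gap of 256 mm between each pair.

C is a long wooden bench with a 1675 mm (x) × 365 mm (y) seat, 37 mm thick, its top surface 480 mm above the floor. Four 46 mm square legs at the seat corners, flush with the edges, run from z = 0 to the seat underside.

The bookshelf is on top of the table, centred. The bench is on the floor beside the table on its +y side.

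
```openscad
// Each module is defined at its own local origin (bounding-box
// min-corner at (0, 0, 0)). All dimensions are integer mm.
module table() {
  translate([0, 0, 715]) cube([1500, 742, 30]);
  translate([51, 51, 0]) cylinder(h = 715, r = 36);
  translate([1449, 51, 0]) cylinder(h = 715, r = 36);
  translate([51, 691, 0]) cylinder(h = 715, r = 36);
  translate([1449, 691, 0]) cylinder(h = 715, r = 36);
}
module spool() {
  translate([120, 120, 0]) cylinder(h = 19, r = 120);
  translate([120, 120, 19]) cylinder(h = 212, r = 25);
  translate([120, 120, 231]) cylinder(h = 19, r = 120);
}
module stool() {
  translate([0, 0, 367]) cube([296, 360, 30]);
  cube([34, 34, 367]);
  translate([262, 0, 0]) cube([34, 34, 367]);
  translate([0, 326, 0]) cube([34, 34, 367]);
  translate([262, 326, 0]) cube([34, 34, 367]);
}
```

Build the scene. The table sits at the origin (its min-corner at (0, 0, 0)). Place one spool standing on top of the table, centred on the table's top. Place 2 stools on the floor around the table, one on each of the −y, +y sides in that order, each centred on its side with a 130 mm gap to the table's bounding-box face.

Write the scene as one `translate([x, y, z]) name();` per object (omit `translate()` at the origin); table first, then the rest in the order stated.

table();
translate([630, 251, 745]) spool();
translate([602, -490, 0]) stool();
translate([602, 872, 0]) stool();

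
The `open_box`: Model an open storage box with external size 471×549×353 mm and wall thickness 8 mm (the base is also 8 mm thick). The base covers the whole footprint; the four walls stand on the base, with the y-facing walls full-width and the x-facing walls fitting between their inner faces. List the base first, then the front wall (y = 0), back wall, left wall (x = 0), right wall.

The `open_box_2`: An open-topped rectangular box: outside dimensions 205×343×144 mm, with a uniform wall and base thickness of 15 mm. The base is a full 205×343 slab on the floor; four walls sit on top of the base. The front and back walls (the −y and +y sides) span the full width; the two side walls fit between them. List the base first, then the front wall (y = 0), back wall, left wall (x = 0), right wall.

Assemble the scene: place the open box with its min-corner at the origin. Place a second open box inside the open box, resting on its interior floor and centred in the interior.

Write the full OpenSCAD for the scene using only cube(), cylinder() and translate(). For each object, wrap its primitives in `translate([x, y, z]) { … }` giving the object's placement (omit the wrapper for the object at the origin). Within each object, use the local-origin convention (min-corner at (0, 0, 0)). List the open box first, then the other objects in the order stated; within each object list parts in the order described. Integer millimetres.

cube([471, 549, 8]);
translate([0, 0, 8]) cube([471, 8, 345]);
translate([0, 541, 8]) cube([471, 8, 345]);
translate([0, 8, 8]) cube([8, 533, 345]);
translate([463, 8, 8]) cube([8, 533, 345]);
translate([133, 103, 8]) {
  cube([205, 343, 15]);
  translate([0, 0, 15]) cube([205, 15, 129]);
  translate([0, 328, 15]) cube([205, 15, 129]);
  translate([0, 15, 15]) cube([15, 313, 129]);
  translate([190, 15, 15]) cube([15, 313, 129]);
}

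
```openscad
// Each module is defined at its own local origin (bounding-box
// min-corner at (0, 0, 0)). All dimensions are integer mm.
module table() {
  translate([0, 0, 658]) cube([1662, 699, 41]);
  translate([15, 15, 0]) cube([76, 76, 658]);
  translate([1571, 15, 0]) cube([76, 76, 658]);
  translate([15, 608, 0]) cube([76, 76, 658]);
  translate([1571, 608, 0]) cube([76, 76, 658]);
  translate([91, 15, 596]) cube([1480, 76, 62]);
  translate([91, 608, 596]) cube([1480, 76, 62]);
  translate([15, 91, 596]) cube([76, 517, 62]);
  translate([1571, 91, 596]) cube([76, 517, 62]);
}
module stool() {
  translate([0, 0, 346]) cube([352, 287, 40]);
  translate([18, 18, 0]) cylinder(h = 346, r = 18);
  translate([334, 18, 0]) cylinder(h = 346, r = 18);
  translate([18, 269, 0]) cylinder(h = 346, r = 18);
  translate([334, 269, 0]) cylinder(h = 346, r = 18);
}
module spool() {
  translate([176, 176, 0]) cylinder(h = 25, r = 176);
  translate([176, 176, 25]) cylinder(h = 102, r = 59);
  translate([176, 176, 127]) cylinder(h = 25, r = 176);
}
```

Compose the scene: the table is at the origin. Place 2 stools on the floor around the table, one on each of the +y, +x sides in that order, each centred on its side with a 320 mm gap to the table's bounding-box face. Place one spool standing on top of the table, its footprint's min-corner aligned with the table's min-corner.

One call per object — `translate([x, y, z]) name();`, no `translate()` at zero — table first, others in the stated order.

table();
translate([655, 1019, 0]) stool();
translate([1982, 206, 0]) stool();
translate([0, 0, 699]) spool();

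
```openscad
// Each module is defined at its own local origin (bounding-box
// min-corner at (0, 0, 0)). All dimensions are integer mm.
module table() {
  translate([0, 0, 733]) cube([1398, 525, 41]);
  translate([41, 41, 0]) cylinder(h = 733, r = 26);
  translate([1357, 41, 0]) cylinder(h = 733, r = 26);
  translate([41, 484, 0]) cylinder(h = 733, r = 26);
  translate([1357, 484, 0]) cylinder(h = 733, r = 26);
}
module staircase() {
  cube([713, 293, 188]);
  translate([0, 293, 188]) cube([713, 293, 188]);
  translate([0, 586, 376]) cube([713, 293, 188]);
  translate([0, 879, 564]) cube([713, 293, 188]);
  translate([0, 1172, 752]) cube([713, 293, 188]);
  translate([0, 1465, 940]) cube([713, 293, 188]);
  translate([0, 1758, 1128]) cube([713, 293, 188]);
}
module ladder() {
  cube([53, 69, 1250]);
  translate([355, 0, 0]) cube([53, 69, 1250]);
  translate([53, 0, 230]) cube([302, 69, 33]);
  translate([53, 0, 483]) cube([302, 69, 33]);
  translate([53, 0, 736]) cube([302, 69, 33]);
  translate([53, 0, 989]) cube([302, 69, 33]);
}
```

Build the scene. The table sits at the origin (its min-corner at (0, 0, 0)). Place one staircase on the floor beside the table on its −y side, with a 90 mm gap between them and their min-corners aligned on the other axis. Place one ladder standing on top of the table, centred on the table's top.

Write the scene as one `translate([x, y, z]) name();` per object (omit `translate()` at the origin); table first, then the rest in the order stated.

table();
translate([0, -2141, 0]) staircase();
translate([495, 228, 774]) ladder();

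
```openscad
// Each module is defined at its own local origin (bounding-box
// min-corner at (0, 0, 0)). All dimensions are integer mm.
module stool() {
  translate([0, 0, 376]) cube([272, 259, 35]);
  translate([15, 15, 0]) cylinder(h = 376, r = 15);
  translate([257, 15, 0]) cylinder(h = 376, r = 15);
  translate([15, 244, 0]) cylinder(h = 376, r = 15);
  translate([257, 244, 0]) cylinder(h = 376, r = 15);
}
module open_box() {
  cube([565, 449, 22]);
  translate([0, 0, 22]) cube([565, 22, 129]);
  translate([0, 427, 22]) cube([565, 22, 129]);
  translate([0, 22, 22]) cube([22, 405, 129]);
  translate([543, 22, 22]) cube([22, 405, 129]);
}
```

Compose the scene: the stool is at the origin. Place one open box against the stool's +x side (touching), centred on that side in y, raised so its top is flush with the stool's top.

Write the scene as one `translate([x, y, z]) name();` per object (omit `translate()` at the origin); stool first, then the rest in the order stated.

stool();
translate([272, -95, 260]) open_box();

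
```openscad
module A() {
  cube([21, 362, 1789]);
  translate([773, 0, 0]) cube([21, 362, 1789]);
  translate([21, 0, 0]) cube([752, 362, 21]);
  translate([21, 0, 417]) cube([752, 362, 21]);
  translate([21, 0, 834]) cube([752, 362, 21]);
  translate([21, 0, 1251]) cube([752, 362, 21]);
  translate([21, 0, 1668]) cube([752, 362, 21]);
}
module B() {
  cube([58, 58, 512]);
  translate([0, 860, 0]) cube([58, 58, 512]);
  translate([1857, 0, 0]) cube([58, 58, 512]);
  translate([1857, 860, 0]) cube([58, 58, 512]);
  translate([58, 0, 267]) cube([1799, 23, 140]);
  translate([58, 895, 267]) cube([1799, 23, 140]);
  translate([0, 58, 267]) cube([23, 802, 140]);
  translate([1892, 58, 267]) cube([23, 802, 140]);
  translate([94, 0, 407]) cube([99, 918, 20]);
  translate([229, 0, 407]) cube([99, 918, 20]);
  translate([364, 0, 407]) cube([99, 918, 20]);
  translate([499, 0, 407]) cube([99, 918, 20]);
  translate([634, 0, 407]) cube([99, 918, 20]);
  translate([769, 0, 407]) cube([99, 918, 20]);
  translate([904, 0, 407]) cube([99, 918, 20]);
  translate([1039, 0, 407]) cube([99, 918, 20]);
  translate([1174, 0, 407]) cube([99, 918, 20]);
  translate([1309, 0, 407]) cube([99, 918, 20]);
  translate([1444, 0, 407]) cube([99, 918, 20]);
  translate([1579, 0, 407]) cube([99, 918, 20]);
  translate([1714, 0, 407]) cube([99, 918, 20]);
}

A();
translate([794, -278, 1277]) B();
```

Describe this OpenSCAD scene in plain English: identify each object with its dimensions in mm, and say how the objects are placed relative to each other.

A is a bookshelf 794 mm wide overall, 362 mm deep and 1789 mm tall. The two sides are 21 mm thick vertical panels. 5 horizontal shelves of 21 mm thickness span between the inner faces of the sides; the lowest shelf sits on the floor and shelves are stacked with a clear vertical gap of 396 mm between each pair.

B is a bed frame 1915 mm long (x) by 918 mm wide (y). Four 58×58 mm corner posts, 512 mm tall, at the corners of the footprint. Four rails of 23 mm thickness and 140 mm height run between adjacent posts with their undersides at z = 267 mm, their outer faces flush with the outside of the frame (the two x-running rails run between the posts' inner faces; the two y-running rails run between the posts' inner faces). 13 slats, each 99 mm wide (x) and 20 mm thick, lie across the top of the two x-running rails, running the full 918 mm width of the frame in y; the slats are evenly spaced along x between the inner faces of the end posts with equal gaps (rounded down to the nearest mm) at the −x end and between each pair — any rounding remainder accumulates at the +x end.

The bed frame is beside the bookshelf with their tops flush at z = 1789.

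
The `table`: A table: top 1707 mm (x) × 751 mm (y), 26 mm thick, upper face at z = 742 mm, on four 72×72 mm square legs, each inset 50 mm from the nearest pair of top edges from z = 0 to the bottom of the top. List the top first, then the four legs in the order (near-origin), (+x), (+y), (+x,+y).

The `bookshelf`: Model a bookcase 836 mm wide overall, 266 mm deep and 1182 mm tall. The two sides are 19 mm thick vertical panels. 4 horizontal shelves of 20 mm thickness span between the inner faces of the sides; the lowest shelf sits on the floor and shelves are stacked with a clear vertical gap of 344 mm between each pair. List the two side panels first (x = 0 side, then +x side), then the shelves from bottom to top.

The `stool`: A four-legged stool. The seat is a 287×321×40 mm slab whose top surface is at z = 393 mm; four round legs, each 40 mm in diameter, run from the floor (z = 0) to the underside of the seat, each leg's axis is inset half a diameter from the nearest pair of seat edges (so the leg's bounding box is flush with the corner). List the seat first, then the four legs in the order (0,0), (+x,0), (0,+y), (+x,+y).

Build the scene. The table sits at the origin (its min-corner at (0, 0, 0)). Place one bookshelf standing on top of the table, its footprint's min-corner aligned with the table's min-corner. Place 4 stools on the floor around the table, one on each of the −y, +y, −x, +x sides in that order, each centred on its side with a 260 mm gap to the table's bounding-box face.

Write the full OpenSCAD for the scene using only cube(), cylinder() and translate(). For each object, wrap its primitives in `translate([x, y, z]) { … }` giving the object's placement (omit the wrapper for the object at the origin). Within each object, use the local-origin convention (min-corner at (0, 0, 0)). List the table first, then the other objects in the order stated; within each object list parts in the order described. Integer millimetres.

translate([0, 0, 716]) cube([1707, 751, 26]);
translate([50, 50, 0]) cube([72, 72, 716]);
translate([1585, 50, 0]) cube([72, 72, 716]);
translate([50, 629, 0]) cube([72, 72, 716]);
translate([1585, 629, 0]) cube([72, 72, 716]);
translate([0, 0, 742]) {
  cube([19, 266, 1182]);
  translate([817, 0, 0]) cube([19, 266, 1182]);
  translate([19, 0, 0]) cube([798, 266, 20]);
  translate([19, 0, 364]) cube([798, 266, 20]);
  translate([19, 0, 728]) cube([798, 266, 20]);
  translate([19, 0, 1092]) cube([798, 266, 20]);
}
translate([710, -581, 0]) {
  translate([0, 0, 353]) cube([287, 321, 40]);
  translate([20, 20, 0]) cylinder(h = 353, r = 20);
  translate([267, 20, 0]) cylinder(h = 353, r = 20);
  translate([20, 301, 0]) cylinder(h = 353, r = 20);
  translate([267, 301, 0]) cylinder(h = 353, r = 20);
}
translate([710, 1011, 0]) {
  translate([0, 0, 353]) cube([287, 321, 40]);
  translate([20, 20, 0]) cylinder(h = 353, r = 20);
  translate([267, 20, 0]) cylinder(h = 353, r = 20);
  translate([20, 301, 0]) cylinder(h = 353, r = 20);
  translate([267, 301, 0]) cylinder(h = 353, r = 20);
}
translate([-547, 215, 0]) {
  translate([0, 0, 353]) cube([287, 321, 40]);
  translate([20, 20, 0]) cylinder(h = 353, r = 20);
  translate([267, 20, 0]) cylinder(h = 353, r = 20);
  translate([20, 301, 0]) cylinder(h = 353, r = 20);
  translate([267, 301, 0]) cylinder(h = 353, r = 20);
}
translate([1967, 215, 0]) {
  translate([0, 0, 353]) cube([287, 321, 40]);
  translate([20, 20, 0]) cylinder(h = 353, r = 20);
  translate([267, 20, 0]) cylinder(h = 353, r = 20);
  translate([20, 301, 0]) cylinder(h = 353, r = 20);
  translate([267, 301, 0]) cylinder(h = 353, r = 20);
}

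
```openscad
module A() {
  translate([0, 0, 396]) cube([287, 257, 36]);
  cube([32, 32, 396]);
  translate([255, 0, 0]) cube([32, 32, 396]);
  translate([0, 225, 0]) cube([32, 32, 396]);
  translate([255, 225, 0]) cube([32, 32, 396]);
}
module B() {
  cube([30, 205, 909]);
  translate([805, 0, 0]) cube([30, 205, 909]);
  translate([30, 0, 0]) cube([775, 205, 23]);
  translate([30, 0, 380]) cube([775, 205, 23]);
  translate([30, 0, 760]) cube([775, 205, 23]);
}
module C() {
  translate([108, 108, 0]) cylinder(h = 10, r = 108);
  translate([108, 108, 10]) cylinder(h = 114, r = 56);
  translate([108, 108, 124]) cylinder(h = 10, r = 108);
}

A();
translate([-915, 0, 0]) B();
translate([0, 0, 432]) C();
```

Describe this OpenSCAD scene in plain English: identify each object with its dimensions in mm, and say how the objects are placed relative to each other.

A is a simple wooden stool: a rectangular seat 287 mm (x) by 257 mm (y), 36 mm thick, top face at z = 432 mm, on four square legs, each 32×32 mm in cross-section. The legs rest on z = 0, each flush with a corner of the seat.

B is a bookshelf 835 mm wide overall, 205 mm deep and 909 mm tall. The two sides are 30 mm thick vertical panels. 3 horizontal shelves of 23 mm thickness span between the inner faces of the sides; the lowest shelf sits on the floor and shelves are stacked with a clear vertical gap of 357 mm between each pair.

C is a spool: two coaxial disc flanges of radius 108 mm and thickness 10 mm, joined by a core cylinder of radius 56 mm and height 114 mm. The lower flange rests on z = 0 and the three cylinders share a vertical axis.

The bookshelf is on the floor beside the stool on its −x side. The spool is on top of the stool.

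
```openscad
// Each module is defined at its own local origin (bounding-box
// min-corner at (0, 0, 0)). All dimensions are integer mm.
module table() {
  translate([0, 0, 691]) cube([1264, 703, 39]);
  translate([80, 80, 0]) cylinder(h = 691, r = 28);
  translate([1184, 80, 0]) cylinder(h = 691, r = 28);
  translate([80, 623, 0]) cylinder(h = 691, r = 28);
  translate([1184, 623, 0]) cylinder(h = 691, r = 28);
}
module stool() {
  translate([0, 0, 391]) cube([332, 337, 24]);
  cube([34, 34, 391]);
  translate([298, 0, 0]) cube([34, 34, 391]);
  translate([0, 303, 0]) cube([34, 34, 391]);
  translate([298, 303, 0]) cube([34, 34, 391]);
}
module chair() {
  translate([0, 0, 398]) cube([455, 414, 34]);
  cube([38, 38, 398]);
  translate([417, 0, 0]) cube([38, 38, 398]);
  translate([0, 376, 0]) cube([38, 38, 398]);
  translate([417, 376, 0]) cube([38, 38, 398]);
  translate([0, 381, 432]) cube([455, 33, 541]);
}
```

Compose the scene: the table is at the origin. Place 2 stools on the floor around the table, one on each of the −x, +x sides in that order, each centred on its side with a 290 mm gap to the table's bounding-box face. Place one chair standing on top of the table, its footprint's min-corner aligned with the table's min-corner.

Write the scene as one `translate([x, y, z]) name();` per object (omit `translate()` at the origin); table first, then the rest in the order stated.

table();
translate([-622, 183, 0]) stool();
translate([1554, 183, 0]) stool();
translate([0, 0, 730]) chair();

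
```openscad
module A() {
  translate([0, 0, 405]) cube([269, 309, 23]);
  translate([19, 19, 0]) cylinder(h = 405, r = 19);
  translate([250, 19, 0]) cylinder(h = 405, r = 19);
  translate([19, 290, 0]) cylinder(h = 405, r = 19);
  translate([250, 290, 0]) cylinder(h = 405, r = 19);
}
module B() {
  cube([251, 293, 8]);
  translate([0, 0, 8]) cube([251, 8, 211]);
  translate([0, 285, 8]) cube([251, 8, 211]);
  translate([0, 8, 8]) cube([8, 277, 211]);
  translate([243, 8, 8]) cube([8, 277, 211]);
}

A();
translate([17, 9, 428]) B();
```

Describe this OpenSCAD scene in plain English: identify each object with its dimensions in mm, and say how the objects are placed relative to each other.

A is a four-legged stool. The seat is 269×309 mm, 23 mm thick, top at z = 428 mm. It stands on four round legs, each 38 mm in diameter, from z = 0 to the seat underside, each leg's axis is inset half a diameter from the nearest pair of seat edges (so the leg's bounding box is flush with the corner).

B is an open storage box with external size 251×293×219 mm and wall thickness 8 mm (the base is also 8 mm thick). The base covers the whole footprint; the four walls stand on the base, with the y-facing walls full-width and the x-facing walls fitting between their inner faces.

The open box is on top of the stool.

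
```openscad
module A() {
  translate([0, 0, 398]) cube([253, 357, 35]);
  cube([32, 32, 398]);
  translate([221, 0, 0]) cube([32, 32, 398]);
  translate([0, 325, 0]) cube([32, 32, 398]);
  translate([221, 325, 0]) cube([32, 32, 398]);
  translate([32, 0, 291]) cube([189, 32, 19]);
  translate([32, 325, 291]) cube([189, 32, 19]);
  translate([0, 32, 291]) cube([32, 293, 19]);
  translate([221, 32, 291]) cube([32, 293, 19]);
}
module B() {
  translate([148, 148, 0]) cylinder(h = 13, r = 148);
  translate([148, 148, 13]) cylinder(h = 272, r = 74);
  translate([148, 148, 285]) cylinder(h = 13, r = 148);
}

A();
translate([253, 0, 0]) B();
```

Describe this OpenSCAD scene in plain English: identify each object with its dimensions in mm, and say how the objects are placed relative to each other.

A is a four-legged stool. The seat is a 253×357×35 mm slab whose top surface is at z = 433 mm; four square legs, each 32×32 mm in cross-section, run from the floor (z = 0) to the underside of the seat, each flush with a corner of the seat. Four stretchers, 32 mm wide and 19 mm tall, connect adjacent legs with their undersides at z = 291 mm, each running between the inner faces of the legs it joins and aligned with the legs' outer faces on the other axis.

B is a spool: two coaxial disc flanges of radius 148 mm and thickness 13 mm, joined by a core cylinder of radius 74 mm and height 272 mm. The lower flange rests on z = 0 and the three cylinders share a vertical axis.

The spool is against the stool's +x side, with their −y faces flush.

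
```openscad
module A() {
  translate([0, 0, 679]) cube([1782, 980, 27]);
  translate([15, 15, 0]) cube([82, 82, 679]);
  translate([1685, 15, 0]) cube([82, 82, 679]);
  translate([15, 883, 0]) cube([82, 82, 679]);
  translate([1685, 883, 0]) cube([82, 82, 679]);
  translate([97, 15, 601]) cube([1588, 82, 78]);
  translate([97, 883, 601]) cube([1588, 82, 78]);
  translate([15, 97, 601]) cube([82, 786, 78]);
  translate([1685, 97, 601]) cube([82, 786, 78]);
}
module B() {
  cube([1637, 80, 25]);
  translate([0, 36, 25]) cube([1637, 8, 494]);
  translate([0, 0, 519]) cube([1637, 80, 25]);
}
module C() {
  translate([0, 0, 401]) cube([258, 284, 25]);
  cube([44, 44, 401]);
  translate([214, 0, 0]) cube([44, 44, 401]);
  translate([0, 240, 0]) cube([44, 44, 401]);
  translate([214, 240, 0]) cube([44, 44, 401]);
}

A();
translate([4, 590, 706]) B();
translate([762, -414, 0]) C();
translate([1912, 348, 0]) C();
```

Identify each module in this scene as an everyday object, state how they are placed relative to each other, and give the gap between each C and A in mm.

A is a table. B is an I-beam. C is a stool. The I-beam is on top of the table. Two stools sit around the table at the −y, +x sides. The gap between each stool and the table is 130 mm.

Each stool's nearest face is 130 mm from the table's bounding box.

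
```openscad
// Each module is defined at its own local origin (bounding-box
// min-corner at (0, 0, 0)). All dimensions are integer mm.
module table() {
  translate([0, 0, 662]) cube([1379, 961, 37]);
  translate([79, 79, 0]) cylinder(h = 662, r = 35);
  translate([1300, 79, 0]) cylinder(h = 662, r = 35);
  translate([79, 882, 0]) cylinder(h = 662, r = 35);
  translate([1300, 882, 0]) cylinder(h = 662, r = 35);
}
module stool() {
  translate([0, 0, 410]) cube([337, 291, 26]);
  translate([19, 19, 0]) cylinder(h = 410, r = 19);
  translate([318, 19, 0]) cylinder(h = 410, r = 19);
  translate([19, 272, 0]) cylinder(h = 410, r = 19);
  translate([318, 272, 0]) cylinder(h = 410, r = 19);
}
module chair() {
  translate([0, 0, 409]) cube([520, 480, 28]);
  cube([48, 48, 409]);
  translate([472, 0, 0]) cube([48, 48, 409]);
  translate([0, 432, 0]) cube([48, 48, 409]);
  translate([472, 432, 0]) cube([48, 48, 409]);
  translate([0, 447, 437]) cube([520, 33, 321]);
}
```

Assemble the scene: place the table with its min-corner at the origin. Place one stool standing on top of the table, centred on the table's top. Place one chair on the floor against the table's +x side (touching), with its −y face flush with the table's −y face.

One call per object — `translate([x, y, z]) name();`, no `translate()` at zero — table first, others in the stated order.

table();
translate([521, 335, 699]) stool();
translate([1379, 0, 0]) chair();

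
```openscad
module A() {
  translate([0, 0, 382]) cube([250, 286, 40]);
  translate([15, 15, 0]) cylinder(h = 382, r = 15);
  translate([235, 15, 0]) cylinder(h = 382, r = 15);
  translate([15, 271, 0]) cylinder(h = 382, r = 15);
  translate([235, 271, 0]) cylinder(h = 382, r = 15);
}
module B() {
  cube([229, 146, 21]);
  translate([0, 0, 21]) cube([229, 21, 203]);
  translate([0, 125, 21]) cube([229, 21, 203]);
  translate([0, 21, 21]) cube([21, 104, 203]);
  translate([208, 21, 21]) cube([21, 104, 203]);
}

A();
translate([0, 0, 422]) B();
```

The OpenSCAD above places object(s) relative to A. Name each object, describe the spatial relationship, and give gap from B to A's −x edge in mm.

A is a stool. B is an open box. The open box is on top of the stool. The gap from the open box to the stool's −x edge is 0 mm.

The open box's min-x is at 0; the stool's min-x is 0; gap = 0 mm.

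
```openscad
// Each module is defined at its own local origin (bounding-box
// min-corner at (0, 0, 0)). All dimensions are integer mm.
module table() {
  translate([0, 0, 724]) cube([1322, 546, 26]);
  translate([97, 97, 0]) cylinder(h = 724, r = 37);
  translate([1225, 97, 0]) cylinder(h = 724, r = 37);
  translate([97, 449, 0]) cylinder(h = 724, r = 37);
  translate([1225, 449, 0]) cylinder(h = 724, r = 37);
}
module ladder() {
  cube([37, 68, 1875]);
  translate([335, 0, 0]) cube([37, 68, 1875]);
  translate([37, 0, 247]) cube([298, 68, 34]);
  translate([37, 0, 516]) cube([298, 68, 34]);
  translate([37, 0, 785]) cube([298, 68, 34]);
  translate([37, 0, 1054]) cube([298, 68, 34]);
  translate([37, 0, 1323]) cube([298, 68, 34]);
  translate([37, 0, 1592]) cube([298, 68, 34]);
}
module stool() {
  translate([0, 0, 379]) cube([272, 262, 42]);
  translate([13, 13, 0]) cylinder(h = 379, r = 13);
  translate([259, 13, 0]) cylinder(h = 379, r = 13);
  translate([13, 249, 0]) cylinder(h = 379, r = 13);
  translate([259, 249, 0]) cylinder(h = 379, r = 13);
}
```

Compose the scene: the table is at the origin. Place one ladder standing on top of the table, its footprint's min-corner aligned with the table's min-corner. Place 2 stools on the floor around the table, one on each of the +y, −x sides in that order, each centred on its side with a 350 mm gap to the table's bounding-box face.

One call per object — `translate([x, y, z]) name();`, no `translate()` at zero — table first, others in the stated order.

table();
translate([0, 0, 750]) ladder();
translate([525, 896, 0]) stool();
translate([-622, 142, 0]) stool();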